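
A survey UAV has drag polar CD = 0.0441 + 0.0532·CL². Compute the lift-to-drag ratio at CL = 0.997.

CD = 0.0441 + 0.0532 × 0.997² = 0.09698
L/D = CL/CD = 0.997 / 0.09698 = 10.3

L/D = 10.3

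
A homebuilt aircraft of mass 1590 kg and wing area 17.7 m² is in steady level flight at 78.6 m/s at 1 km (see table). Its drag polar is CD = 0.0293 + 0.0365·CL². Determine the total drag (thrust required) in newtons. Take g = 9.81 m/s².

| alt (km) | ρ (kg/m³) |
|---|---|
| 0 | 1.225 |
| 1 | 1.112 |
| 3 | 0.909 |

D = 1930 N

At 1 km, from the table: ρ = 1.112 kg/m³.
In steady level flight, lift balances weight: W = mg = 1590 × 9.81 = 15598 N.
q = ½ρv² = ½ × 1.112 × 78.6² = 3435 Pa.
CL = W/(q·S) = 15598 / (3435 × 17.7) = 0.2566.
CD = 0.0293 + 0.0365 × 0.2566² = 0.0317.
D = q·S·CD = 3435 × 17.7 × 0.0317 = 1927 N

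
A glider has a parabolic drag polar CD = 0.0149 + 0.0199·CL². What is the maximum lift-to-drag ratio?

For CD = CD0 + K·CL², (L/D)max occurs at CL* = √(CD0/K) and equals 1/(2√(K·CD0)).
(L/D)max = 1/(2√(0.0199 × 0.0149)) = 1/(2 × 0.01722) = 29

(L/D)max = 29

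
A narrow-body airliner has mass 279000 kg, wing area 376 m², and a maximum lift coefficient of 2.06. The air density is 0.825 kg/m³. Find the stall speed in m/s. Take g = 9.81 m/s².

V_stall = 92.6 m/s

Stall occurs when L = W at CL,max. W = mg = 279000 × 9.81 = 2.737×10^6 N.
From L = ½ρV²S·CL,max = W: V_stall = √(2W/(ρSCL,max)) = √(2·2.737×10^6/(0.825·376·2.06))
V_stall = √8566 = 92.6 m/s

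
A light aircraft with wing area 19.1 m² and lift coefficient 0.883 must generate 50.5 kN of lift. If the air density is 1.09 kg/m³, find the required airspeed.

L = ½ρv²S·CL ⇒ v = √(2L/(ρ·S·CL))
v = √(2 × 50500 / (1.09 × 19.1 × 0.883)) = √5494 = 74.1 m/s

v = 74.1 m/s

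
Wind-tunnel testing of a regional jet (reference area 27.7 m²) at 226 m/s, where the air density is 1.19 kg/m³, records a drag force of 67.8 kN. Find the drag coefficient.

From D = ½ρv²S·CD, rearranging gives CD = 2D/(ρv²S).
CD = 2 × 67800 / (1.19 × 226² × 27.7) = 0.0805

CD = 0.0805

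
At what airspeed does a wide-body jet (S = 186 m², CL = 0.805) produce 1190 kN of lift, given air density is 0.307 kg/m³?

v = 228 m/s

L = ½ρv²S·CL ⇒ v = √(2L/(ρ·S·CL))
v = √(2 × 1.19×10^6 / (0.307 × 186 × 0.805)) = √51780 = 228 m/s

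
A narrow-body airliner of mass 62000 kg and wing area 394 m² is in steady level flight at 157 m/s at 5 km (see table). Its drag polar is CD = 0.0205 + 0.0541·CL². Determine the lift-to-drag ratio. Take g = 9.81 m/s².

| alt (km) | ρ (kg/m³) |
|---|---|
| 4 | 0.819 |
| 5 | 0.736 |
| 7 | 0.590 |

At 5 km, from the table: ρ = 0.736 kg/m³.
Weight W = mg = 62000 × 9.81 = 6.0822×10^5 N; in level flight L = W.
q = ½ρv² = ½ × 0.736 × 157² = 9071 Pa.
CL = W/(q·S) = 6.0822×10^5 / (9071 × 394) = 0.1702.
CD = 0.0205 + 0.0541 × 0.1702² = 0.02207.
L/D = CL/CD = 0.1702 / 0.02207 = 7.71

L/D = 7.71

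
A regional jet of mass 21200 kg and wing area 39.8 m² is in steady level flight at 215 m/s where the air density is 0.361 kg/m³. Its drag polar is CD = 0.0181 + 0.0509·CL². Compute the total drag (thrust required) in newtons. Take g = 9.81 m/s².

In steady level flight, lift balances weight: W = mg = 21200 × 9.81 = 2.0797×10^5 N.
Dynamic pressure q = 0.5 × 0.361 × 215² = 8344 Pa.
CL = W/(q·S) = 2.0797×10^5 / (8344 × 39.8) = 0.6263.
CD = 0.0181 + 0.0509 × 0.6263² = 0.03806.
D = q·S·CD = 8344 × 39.8 × 0.03806 = 12640 N

D = 12600 N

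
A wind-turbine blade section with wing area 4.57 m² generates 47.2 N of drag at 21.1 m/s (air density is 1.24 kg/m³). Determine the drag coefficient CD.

CD = 0.0374

From D = ½ρv²S·CD, rearranging gives CD = 2D/(ρv²S).
CD = 2 × 47.2 / (1.24 × 21.1² × 4.57) = 0.0374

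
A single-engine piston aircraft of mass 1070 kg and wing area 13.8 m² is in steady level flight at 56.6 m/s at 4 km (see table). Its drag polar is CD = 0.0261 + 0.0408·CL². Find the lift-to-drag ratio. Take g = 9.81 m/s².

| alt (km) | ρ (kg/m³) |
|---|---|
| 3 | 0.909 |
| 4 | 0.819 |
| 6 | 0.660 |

L/D = 14.6

At 4 km, from the table: ρ = 0.819 kg/m³.
Level flight ⇒ L = W = m·g = 1070 × 9.81 = 10497 N.
Dynamic pressure q = 0.5 × 0.819 × 56.6² = 1312 Pa.
CL = 2W/(ρv²S) = 2×10497/(0.819×56.6²×13.8) = 0.5798.
CD = 0.0261 + 0.0408 × 0.5798² = 0.03982.
L/D = CL/CD = 0.5798 / 0.03982 = 14.6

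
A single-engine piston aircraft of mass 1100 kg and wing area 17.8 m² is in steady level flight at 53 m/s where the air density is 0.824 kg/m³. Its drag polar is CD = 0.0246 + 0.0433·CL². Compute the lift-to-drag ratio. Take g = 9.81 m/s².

L/D = 14.4

In steady level flight, lift balances weight: W = mg = 1100 × 9.81 = 10791 N.
Dynamic pressure q = 0.5 × 0.824 × 53² = 1157 Pa.
CL = W/(q·S) = 10791 / (1157 × 17.8) = 0.5238.
CD = 0.0246 + 0.0433 × 0.5238² = 0.03648.
L/D = CL/CD = 0.5238 / 0.03648 = 14.4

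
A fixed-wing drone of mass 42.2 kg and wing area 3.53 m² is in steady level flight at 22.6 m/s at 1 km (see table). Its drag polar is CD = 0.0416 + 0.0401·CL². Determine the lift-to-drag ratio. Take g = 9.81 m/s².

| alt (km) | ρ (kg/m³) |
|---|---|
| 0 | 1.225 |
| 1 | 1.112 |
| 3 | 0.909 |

At 1 km, from the table: ρ = 1.112 kg/m³.
Weight W = mg = 42.2 × 9.81 = 413.98 N; in level flight L = W.
Dynamic pressure q = 0.5 × 1.112 × 22.6² = 284 Pa.
CL = W/(q·S) = 413.98 / (284 × 3.53) = 0.413.
CD = 0.0416 + 0.0401 × 0.413² = 0.04844.
L/D = CL/CD = 0.413 / 0.04844 = 8.53

L/D = 8.53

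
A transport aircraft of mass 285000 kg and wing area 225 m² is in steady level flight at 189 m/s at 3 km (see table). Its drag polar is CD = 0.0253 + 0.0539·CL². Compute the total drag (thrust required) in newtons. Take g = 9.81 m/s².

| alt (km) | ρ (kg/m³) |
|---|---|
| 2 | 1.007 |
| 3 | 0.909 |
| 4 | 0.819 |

D = 2.08×10^5 N

At 3 km, from the table: ρ = 0.909 kg/m³.
Level flight ⇒ L = W = m·g = 285000 × 9.81 = 2.7958×10^6 N.
q = ½ρv² = ½ × 0.909 × 189² = 16240 Pa.
Required CL = L/(qS) = 2.7958×10^6/(16240·225) = 0.7654.
CD = 0.0253 + 0.0539 × 0.7654² = 0.05687.
D = q·S·CD = 16240 × 225 × 0.05687 = 2.078×10^5 N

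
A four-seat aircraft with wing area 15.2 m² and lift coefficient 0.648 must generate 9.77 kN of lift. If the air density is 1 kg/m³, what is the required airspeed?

L = ½ρv²S·CL ⇒ v = √(2L/(ρ·S·CL))
v = √(2 × 9770 / (1 × 15.2 × 0.648)) = √1984 = 44.5 m/s

v = 44.5 m/s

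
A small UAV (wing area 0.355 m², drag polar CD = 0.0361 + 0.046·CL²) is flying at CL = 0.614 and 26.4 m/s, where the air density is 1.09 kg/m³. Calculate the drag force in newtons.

D = 7.21 N

CD = 0.0361 + 0.046 × 0.614² = 0.05344
D = ½ρv²S·CD = ½ × 1.09 × 26.4² × 0.355 × 0.05344 = 7.21 N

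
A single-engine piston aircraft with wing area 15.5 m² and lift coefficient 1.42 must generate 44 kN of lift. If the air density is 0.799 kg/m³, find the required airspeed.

v = 70.7 m/s

L = ½ρv²S·CL ⇒ v = √(2L/(ρ·S·CL))
v = √(2 × 44000 / (0.799 × 15.5 × 1.42)) = √5004 = 70.7 m/s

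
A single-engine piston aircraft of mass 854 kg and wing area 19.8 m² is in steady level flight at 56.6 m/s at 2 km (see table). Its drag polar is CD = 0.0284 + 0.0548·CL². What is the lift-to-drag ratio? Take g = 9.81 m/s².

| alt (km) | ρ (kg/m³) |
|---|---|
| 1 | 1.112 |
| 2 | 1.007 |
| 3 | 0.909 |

L/D = 8.15

At 2 km, from the table: ρ = 1.007 kg/m³.
Weight W = mg = 854 × 9.81 = 8377.7 N; in level flight L = W.
q = ½ρv² = ½ × 1.007 × 56.6² = 1613 Pa.
Required CL = L/(qS) = 8377.7/(1613·19.8) = 0.2623.
CD = 0.0284 + 0.0548 × 0.2623² = 0.03217.
L/D = CL/CD = 0.2623 / 0.03217 = 8.15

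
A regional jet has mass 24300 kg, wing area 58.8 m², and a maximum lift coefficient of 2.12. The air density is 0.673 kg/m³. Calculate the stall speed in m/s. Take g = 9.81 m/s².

V_stall = 75.4 m/s

Weight W = mg = 24300 × 9.81 = 2.384×10^5 N.
From L = ½ρV²S·CL,max = W: V_stall = √(2W/(ρSCL,max)) = √(2·2.384×10^5/(0.673·58.8·2.12))
V_stall = √5683 = 75.4 m/s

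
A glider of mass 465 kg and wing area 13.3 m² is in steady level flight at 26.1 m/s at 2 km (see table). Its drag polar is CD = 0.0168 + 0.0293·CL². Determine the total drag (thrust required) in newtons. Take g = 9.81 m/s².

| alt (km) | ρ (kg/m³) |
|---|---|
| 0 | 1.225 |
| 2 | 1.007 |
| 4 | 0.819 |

At 2 km, from the table: ρ = 1.007 kg/m³.
Weight W = mg = 465 × 9.81 = 4561.7 N; in level flight L = W.
q = ½ρv² = ½ × 1.007 × 26.1² = 343 Pa.
CL = 2W/(ρv²S) = 2×4561.7/(1.007×26.1²×13.3) = 1.
CD = 0.0168 + 0.0293 × 1² = 0.0461.
D = q·S·CD = 343 × 13.3 × 0.0461 = 210.3 N

D = 210 N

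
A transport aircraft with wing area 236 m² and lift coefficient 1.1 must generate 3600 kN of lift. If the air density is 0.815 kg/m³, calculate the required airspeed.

L = ½ρv²S·CL ⇒ v = √(2L/(ρ·S·CL))
v = √(2 × 3.6×10^6 / (0.815 × 236 × 1.1)) = √34030 = 184 m/s

v = 184 m/s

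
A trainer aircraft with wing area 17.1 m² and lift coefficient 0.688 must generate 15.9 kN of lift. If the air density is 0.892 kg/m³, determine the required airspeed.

L = ½ρv²S·CL ⇒ v = √(2L/(ρ·S·CL))
v = √(2 × 15900 / (0.892 × 17.1 × 0.688)) = √3030 = 55 m/s

v = 55 m/s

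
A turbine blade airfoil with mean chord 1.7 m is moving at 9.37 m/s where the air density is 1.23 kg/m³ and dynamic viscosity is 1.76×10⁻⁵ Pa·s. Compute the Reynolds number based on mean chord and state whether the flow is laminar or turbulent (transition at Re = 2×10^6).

Re = ρ·v·c/μ = 1.23 × 9.37 × 1.7 / (1.76×10⁻⁵) = 1.11×10^6
Since 1.11×10^6 < 2×10^6, the flow is laminar.

Re = 1.11×10^6 (laminar)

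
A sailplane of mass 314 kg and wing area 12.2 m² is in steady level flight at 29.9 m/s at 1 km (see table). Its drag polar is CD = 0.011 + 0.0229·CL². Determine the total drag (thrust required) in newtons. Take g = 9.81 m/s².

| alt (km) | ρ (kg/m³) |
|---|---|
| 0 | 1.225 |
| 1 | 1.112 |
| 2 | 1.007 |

At 1 km, from the table: ρ = 1.112 kg/m³.
In steady level flight, lift balances weight: W = mg = 314 × 9.81 = 3080.3 N.
Dynamic pressure q = 0.5 × 1.112 × 29.9² = 497.1 Pa.
CL = 2W/(ρv²S) = 2×3080.3/(1.112×29.9²×12.2) = 0.508.
CD = 0.011 + 0.0229 × 0.508² = 0.01691.
D = q·S·CD = 497.1 × 12.2 × 0.01691 = 102.5 N

D = 103 N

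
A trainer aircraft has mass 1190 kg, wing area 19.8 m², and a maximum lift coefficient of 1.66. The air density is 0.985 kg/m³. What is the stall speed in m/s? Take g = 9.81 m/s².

Stall occurs when L = W at CL,max. W = mg = 1190 × 9.81 = 11670 N.
V_stall = √(2W/(ρ·S·CL,max)) = √(2 × 11670 / (0.985 × 19.8 × 1.66))
V_stall = √721.2 = 26.9 m/s

V_stall = 26.9 m/s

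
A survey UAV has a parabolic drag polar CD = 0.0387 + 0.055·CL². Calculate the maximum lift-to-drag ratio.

For CD = CD0 + K·CL², (L/D)max occurs at CL* = √(CD0/K) and equals 1/(2√(K·CD0)).
(L/D)max = 1/(2√(0.055 × 0.0387)) = 1/(2 × 0.04614) = 10.8

(L/D)max = 10.8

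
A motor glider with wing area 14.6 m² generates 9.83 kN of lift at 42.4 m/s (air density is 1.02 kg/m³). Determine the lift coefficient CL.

CL = 0.734

From L = ½ρv²S·CL, rearranging gives CL = 2L/(ρv²S).
CL = 2 × 9830 / (1.02 × 42.4² × 14.6) = 0.734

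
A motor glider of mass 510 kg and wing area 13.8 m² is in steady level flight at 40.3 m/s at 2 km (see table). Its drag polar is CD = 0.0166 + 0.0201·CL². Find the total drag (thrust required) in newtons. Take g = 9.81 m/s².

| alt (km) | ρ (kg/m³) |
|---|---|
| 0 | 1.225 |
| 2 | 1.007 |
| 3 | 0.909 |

At 2 km, from the table: ρ = 1.007 kg/m³.
Weight W = mg = 510 × 9.81 = 5003.1 N; in level flight L = W.
q = ½ρv² = ½ × 1.007 × 40.3² = 817.7 Pa.
Required CL = L/(qS) = 5003.1/(817.7·13.8) = 0.4434.
CD = 0.0166 + 0.0201 × 0.4434² = 0.02055.
D = q·S·CD = 817.7 × 13.8 × 0.02055 = 231.9 N

D = 232 N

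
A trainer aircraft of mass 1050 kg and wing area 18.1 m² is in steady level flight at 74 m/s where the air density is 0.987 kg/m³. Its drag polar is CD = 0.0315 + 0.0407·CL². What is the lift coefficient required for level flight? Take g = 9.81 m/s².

Level flight ⇒ L = W = m·g = 1050 × 9.81 = 10300 N.
Dynamic pressure q = 0.5 × 0.987 × 74² = 2702 Pa.
CL = 2W/(ρv²S) = 2×10300/(0.987×74²×18.1) = 0.2106.

CL = 0.211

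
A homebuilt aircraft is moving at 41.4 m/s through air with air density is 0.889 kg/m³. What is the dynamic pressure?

q = ½ρv² = ½ × 0.889 × 41.4² = 762 Pa

q = 762 Pa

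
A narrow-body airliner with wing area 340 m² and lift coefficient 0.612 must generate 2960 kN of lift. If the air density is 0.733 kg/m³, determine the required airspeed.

v = 197 m/s

L = ½ρv²S·CL ⇒ v = √(2L/(ρ·S·CL))
v = √(2 × 2.96×10^6 / (0.733 × 340 × 0.612)) = √38810 = 197 m/s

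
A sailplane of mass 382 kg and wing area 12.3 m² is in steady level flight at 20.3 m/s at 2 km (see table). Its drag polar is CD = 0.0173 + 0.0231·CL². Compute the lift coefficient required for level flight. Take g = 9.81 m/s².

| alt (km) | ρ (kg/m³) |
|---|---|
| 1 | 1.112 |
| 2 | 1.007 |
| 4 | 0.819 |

At 2 km, from the table: ρ = 1.007 kg/m³.
In steady level flight, lift balances weight: W = mg = 382 × 9.81 = 3747.4 N.
q = ½ρv² = ½ × 1.007 × 20.3² = 207.5 Pa.
CL = 2W/(ρv²S) = 2×3747.4/(1.007×20.3²×12.3) = 1.468.

CL = 1.47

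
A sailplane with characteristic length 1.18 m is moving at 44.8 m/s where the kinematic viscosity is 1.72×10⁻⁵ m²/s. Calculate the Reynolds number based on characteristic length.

Re = 3.07×10^6

Re = v·c/ν = 44.8 × 1.18 / (1.72×10⁻⁵) = 3.07×10^6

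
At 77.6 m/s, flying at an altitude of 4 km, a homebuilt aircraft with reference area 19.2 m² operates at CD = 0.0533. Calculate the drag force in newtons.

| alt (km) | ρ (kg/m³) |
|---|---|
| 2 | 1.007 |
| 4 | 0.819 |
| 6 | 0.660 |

D = 2520 N

At 4 km, from the table: ρ = 0.819 kg/m³.
Dynamic pressure q = ½ρv² = ½ × 0.819 × 77.6² = 2466 Pa.
D = q·S·CD = 2466 × 19.2 × 0.0533 = 2520 N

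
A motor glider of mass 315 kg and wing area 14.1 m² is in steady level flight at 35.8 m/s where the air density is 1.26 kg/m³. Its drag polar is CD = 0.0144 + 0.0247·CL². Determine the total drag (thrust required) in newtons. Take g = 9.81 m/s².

Weight W = mg = 315 × 9.81 = 3090.2 N; in level flight L = W.
Dynamic pressure q = 0.5 × 1.26 × 35.8² = 807.4 Pa.
CL = 2W/(ρv²S) = 2×3090.2/(1.26×35.8²×14.1) = 0.2714.
CD = 0.0144 + 0.0247 × 0.2714² = 0.01622.
D = q·S·CD = 807.4 × 14.1 × 0.01622 = 184.7 N

D = 185 N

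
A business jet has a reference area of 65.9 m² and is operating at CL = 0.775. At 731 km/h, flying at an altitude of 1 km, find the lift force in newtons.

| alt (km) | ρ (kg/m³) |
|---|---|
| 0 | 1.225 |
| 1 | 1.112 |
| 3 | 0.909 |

At 1 km, from the table: ρ = 1.112 kg/m³.
Convert speed: v = 731 km/h ÷ 3.6 = 203.1 m/s.
Dynamic pressure q = ½ρv² = ½ × 1.112 × 203.1² = 22920 Pa.
L = q·S·CL = 22920 × 65.9 × 0.775 = 1.17×10^6 N ≈ 1170 kN

L = 1.17×10^6 N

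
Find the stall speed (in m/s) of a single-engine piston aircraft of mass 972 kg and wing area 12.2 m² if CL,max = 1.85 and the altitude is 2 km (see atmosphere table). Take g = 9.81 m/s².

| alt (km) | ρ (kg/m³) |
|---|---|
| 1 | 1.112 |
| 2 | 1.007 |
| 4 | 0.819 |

V_stall = 29 m/s

At 2 km, from the table: ρ = 1.007 kg/m³.
Stall occurs when L = W at CL,max. W = mg = 972 × 9.81 = 9535 N.
V_stall = √(2W/(ρ·S·CL,max)) = √(2 × 9535 / (1.007 × 12.2 × 1.85))
V_stall = √839.1 = 29 m/s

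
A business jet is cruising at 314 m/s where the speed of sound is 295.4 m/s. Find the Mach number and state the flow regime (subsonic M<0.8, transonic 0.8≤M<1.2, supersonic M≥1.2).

M = 1.06 (transonic)

M = v/a = 314 / 295.4 = 1.06
M = 1.06 → transonic.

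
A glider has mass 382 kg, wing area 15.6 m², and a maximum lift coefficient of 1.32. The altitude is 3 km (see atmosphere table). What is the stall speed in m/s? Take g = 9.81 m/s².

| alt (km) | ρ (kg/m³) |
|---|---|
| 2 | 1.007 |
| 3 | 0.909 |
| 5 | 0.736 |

At 3 km, from the table: ρ = 0.909 kg/m³.
Stall occurs when L = W at CL,max. W = mg = 382 × 9.81 = 3747 N.
V_stall = √(2W/(ρ·S·CL,max)) = √(2 × 3747 / (0.909 × 15.6 × 1.32))
V_stall = √400.4 = 20 m/s

V_stall = 20 m/s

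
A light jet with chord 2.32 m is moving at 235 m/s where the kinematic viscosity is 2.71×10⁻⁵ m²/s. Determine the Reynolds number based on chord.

Re = v·c/ν = 235 × 2.32 / (2.71×10⁻⁵) = 2.01×10^7

Re = 2.01×10^7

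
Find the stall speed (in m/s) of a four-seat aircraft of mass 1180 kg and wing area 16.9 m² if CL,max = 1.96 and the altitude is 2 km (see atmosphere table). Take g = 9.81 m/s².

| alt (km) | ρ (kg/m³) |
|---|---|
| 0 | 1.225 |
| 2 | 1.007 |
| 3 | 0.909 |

At 2 km, from the table: ρ = 1.007 kg/m³.
Weight W = mg = 1180 × 9.81 = 11580 N.
From L = ½ρV²S·CL,max = W: V_stall = √(2W/(ρSCL,max)) = √(2·11580/(1.007·16.9·1.96))
V_stall = √694.1 = 26.3 m/s

V_stall = 26.3 m/s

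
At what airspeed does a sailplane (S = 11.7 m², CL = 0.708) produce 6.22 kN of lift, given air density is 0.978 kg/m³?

v = 39.2 m/s

L = ½ρv²S·CL ⇒ v = √(2L/(ρ·S·CL))
v = √(2 × 6220 / (0.978 × 11.7 × 0.708)) = √1536 = 39.2 m/s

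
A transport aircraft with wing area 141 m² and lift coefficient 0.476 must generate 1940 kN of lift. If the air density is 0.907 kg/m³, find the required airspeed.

v = 252 m/s

L = ½ρv²S·CL ⇒ v = √(2L/(ρ·S·CL))
v = √(2 × 1.94×10^6 / (0.907 × 141 × 0.476)) = √63740 = 252 m/s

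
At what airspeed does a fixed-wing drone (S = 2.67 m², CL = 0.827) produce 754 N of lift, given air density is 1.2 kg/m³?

L = ½ρv²S·CL ⇒ v = √(2L/(ρ·S·CL))
v = √(2 × 754 / (1.2 × 2.67 × 0.827)) = √569.1 = 23.9 m/s

v = 23.9 m/s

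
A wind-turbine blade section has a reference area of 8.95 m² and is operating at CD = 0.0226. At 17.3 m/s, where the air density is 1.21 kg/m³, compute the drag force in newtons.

D = 36.6 N

D = ½ρv²S·CD = ½ × 1.21 × 17.3² × 8.95 × 0.0226 = 36.6 N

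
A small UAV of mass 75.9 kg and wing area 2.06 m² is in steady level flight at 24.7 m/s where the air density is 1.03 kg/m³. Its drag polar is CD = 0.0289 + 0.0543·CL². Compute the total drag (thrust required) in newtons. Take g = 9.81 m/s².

D = 65.2 N

Level flight ⇒ L = W = m·g = 75.9 × 9.81 = 744.58 N.
q = ½ρv² = ½ × 1.03 × 24.7² = 314.2 Pa.
Required CL = L/(qS) = 744.58/(314.2·2.06) = 1.15.
CD = 0.0289 + 0.0543 × 1.15² = 0.1008.
D = q·S·CD = 314.2 × 2.06 × 0.1008 = 65.22 N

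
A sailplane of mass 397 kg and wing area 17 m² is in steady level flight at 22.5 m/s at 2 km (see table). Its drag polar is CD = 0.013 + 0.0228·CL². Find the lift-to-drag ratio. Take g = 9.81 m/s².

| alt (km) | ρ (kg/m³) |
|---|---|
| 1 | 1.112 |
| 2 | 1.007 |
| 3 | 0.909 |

L/D = 28.6

At 2 km, from the table: ρ = 1.007 kg/m³.
In steady level flight, lift balances weight: W = mg = 397 × 9.81 = 3894.6 N.
Dynamic pressure q = 0.5 × 1.007 × 22.5² = 254.9 Pa.
Required CL = L/(qS) = 3894.6/(254.9·17) = 0.8988.
CD = 0.013 + 0.0228 × 0.8988² = 0.03142.
L/D = CL/CD = 0.8988 / 0.03142 = 28.6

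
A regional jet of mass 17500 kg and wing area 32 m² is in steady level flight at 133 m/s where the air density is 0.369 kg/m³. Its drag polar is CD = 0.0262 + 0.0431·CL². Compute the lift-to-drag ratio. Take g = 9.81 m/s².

Weight W = mg = 17500 × 9.81 = 1.7168×10^5 N; in level flight L = W.
q = ½ρv² = ½ × 0.369 × 133² = 3264 Pa.
CL = 2W/(ρv²S) = 2×1.7168×10^5/(0.369×133²×32) = 1.644.
CD = 0.0262 + 0.0431 × 1.644² = 0.1427.
L/D = CL/CD = 1.644 / 0.1427 = 11.5

L/D = 11.5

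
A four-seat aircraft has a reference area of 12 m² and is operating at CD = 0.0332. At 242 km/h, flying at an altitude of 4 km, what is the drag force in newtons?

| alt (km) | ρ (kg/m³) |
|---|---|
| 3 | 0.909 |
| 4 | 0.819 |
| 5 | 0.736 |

D = 737 N

At 4 km, from the table: ρ = 0.819 kg/m³.
Convert speed: v = 242 km/h ÷ 3.6 = 67.22 m/s.
Dynamic pressure q = ½ρv² = ½ × 0.819 × 67.22² = 1850 Pa.
D = q·S·CD = 1850 × 12 × 0.0332 = 737 N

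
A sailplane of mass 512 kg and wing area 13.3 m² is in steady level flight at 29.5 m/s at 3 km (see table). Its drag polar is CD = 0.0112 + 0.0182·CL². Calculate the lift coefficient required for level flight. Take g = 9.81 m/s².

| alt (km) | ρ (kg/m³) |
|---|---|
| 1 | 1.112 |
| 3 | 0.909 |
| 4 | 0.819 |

CL = 0.955

At 3 km, from the table: ρ = 0.909 kg/m³.
Weight W = mg = 512 × 9.81 = 5022.7 N; in level flight L = W.
q = ½ρv² = ½ × 0.909 × 29.5² = 395.5 Pa.
CL = W/(q·S) = 5022.7 / (395.5 × 13.3) = 0.9548.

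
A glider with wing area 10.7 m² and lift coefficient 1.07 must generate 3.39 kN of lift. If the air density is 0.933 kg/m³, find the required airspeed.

v = 25.2 m/s

L = ½ρv²S·CL ⇒ v = √(2L/(ρ·S·CL))
v = √(2 × 3390 / (0.933 × 10.7 × 1.07)) = √634.7 = 25.2 m/s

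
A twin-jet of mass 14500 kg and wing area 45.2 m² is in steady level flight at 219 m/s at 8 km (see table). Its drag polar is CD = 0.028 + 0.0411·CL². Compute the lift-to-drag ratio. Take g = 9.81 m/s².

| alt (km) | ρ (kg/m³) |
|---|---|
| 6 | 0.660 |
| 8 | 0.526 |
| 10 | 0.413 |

At 8 km, from the table: ρ = 0.526 kg/m³.
Level flight ⇒ L = W = m·g = 14500 × 9.81 = 1.4224×10^5 N.
Dynamic pressure q = 0.5 × 0.526 × 219² = 12610 Pa.
Required CL = L/(qS) = 1.4224×10^5/(12610·45.2) = 0.2495.
CD = 0.028 + 0.0411 × 0.2495² = 0.03056.
L/D = CL/CD = 0.2495 / 0.03056 = 8.16

L/D = 8.16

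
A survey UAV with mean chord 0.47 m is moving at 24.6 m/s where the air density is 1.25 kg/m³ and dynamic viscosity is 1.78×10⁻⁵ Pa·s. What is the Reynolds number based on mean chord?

Re = ρ·v·c/μ = 1.25 × 24.6 × 0.47 / (1.78×10⁻⁵) = 8.12×10^5

Re = 8.12×10^5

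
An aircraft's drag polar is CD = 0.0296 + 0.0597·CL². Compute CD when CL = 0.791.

CD = 0.067

CD = 0.0296 + 0.0597 × 0.791² = 0.0296 + 0.03735 = 0.067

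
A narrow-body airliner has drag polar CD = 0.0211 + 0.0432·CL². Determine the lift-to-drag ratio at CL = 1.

CD = 0.0211 + 0.0432 × 1² = 0.0643
L/D = CL/CD = 1 / 0.0643 = 15.6

L/D = 15.6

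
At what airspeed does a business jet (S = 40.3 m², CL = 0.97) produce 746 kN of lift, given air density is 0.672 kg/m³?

L = ½ρv²S·CL ⇒ v = √(2L/(ρ·S·CL))
v = √(2 × 7.46×10^5 / (0.672 × 40.3 × 0.97)) = √56800 = 238 m/s

v = 238 m/s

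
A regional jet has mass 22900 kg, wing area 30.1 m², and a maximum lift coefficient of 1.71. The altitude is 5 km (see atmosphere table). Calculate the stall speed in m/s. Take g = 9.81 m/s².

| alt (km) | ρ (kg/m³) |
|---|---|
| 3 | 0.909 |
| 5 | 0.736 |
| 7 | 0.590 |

At 5 km, from the table: ρ = 0.736 kg/m³.
At stall, lift equals weight: L = W = m·g = 22900 × 9.81 = 2.246×10^5 N.
V_stall = √(2W/(ρ·S·CL,max)) = √(2 × 2.246×10^5 / (0.736 × 30.1 × 1.71))
V_stall = √11860 = 109 m/s

V_stall = 109 m/s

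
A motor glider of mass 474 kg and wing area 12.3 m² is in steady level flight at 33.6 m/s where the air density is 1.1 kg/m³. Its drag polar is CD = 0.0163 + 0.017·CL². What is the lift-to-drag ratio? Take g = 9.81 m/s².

L/D = 26.9

In steady level flight, lift balances weight: W = mg = 474 × 9.81 = 4649.9 N.
q = ½ρv² = ½ × 1.1 × 33.6² = 620.9 Pa.
CL = W/(q·S) = 4649.9 / (620.9 × 12.3) = 0.6088.
CD = 0.0163 + 0.017 × 0.6088² = 0.0226.
L/D = CL/CD = 0.6088 / 0.0226 = 26.9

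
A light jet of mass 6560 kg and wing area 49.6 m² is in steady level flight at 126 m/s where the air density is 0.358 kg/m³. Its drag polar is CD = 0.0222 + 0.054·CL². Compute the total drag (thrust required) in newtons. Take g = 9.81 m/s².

D = 4720 N

Weight W = mg = 6560 × 9.81 = 64354 N; in level flight L = W.
Dynamic pressure q = 0.5 × 0.358 × 126² = 2842 Pa.
Required CL = L/(qS) = 64354/(2842·49.6) = 0.4566.
CD = 0.0222 + 0.054 × 0.4566² = 0.03346.
D = q·S·CD = 2842 × 49.6 × 0.03346 = 4716 N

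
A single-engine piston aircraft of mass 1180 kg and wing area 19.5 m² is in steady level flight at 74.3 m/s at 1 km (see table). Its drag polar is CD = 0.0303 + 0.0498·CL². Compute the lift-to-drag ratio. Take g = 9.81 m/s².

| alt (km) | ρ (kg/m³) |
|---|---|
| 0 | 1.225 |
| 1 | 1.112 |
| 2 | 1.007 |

At 1 km, from the table: ρ = 1.112 kg/m³.
In steady level flight, lift balances weight: W = mg = 1180 × 9.81 = 11576 N.
Dynamic pressure q = 0.5 × 1.112 × 74.3² = 3069 Pa.
CL = 2W/(ρv²S) = 2×11576/(1.112×74.3²×19.5) = 0.1934.
CD = 0.0303 + 0.0498 × 0.1934² = 0.03216.
L/D = CL/CD = 0.1934 / 0.03216 = 6.01

L/D = 6.01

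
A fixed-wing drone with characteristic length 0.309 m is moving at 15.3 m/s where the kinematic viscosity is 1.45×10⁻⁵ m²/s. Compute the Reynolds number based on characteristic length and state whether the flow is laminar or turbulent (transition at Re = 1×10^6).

Re = 3.26×10^5 (laminar)

Re = v·c/ν = 15.3 × 0.309 / (1.45×10⁻⁵) = 3.26×10^5
Since 3.26×10^5 < 1×10^6, the flow is laminar.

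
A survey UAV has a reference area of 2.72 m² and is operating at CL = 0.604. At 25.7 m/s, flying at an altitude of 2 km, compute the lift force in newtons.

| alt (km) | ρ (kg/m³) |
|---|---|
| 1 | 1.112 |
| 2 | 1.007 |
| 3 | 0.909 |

At 2 km, from the table: ρ = 1.007 kg/m³.
Dynamic pressure q = ½ρv² = ½ × 1.007 × 25.7² = 332.6 Pa.
L = q·S·CL = 332.6 × 2.72 × 0.604 = 546 N

L = 546 N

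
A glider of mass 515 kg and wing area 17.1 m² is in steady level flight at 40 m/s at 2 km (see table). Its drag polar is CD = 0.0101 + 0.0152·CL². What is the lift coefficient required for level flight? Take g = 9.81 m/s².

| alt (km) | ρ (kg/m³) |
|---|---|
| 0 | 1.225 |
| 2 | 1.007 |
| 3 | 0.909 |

At 2 km, from the table: ρ = 1.007 kg/m³.
Level flight ⇒ L = W = m·g = 515 × 9.81 = 5052.2 N.
q = ½ρv² = ½ × 1.007 × 40² = 805.6 Pa.
CL = W/(q·S) = 5052.2 / (805.6 × 17.1) = 0.3667.

CL = 0.367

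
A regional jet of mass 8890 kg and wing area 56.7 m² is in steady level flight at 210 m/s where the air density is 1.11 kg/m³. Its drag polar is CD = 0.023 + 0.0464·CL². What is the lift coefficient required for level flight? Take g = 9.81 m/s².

In steady level flight, lift balances weight: W = mg = 8890 × 9.81 = 87211 N.
Dynamic pressure q = 0.5 × 1.11 × 210² = 24480 Pa.
CL = 2W/(ρv²S) = 2×87211/(1.11×210²×56.7) = 0.06284.

CL = 0.0628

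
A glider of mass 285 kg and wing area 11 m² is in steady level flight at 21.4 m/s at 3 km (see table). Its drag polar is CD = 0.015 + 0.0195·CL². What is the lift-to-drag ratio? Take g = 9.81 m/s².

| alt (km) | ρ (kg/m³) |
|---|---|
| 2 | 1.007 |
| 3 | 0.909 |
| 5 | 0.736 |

At 3 km, from the table: ρ = 0.909 kg/m³.
Level flight ⇒ L = W = m·g = 285 × 9.81 = 2795.9 N.
q = ½ρv² = ½ × 0.909 × 21.4² = 208.1 Pa.
CL = 2W/(ρv²S) = 2×2795.9/(0.909×21.4²×11) = 1.221.
CD = 0.015 + 0.0195 × 1.221² = 0.04408.
L/D = CL/CD = 1.221 / 0.04408 = 27.7

L/D = 27.7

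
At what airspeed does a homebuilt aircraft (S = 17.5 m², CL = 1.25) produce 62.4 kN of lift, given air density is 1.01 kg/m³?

v = 75.2 m/s

L = ½ρv²S·CL ⇒ v = √(2L/(ρ·S·CL))
v = √(2 × 62400 / (1.01 × 17.5 × 1.25)) = √5649 = 75.2 m/s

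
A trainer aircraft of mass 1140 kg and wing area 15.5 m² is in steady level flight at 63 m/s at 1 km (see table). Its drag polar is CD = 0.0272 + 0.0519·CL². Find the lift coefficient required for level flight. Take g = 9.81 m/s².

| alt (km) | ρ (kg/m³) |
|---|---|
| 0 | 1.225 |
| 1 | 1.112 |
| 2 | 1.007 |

CL = 0.327

At 1 km, from the table: ρ = 1.112 kg/m³.
Level flight ⇒ L = W = m·g = 1140 × 9.81 = 11183 N.
q = ½ρv² = ½ × 1.112 × 63² = 2207 Pa.
CL = W/(q·S) = 11183 / (2207 × 15.5) = 0.327.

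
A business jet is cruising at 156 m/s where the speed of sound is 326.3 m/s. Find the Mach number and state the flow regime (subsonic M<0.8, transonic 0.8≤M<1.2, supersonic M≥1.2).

M = 0.478 (subsonic)

M = v/a = 156 / 326.3 = 0.478
M = 0.478 → subsonic.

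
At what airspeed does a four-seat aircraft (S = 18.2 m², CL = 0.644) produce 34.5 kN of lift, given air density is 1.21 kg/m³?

L = ½ρv²S·CL ⇒ v = √(2L/(ρ·S·CL))
v = √(2 × 34500 / (1.21 × 18.2 × 0.644)) = √4865 = 69.8 m/s

v = 69.8 m/s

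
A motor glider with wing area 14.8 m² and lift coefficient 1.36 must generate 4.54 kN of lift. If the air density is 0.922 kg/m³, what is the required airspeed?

v = 22.1 m/s

L = ½ρv²S·CL ⇒ v = √(2L/(ρ·S·CL))
v = √(2 × 4540 / (0.922 × 14.8 × 1.36)) = √489.3 = 22.1 m/s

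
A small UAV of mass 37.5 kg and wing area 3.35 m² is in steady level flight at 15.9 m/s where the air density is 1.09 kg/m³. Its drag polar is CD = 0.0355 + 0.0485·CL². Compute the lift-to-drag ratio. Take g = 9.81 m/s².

L/D = 12

Weight W = mg = 37.5 × 9.81 = 367.88 N; in level flight L = W.
Dynamic pressure q = 0.5 × 1.09 × 15.9² = 137.8 Pa.
CL = W/(q·S) = 367.88 / (137.8 × 3.35) = 0.797.
CD = 0.0355 + 0.0485 × 0.797² = 0.06631.
L/D = CL/CD = 0.797 / 0.06631 = 12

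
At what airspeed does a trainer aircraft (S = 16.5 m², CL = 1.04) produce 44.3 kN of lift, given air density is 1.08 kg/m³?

v = 69.1 m/s

L = ½ρv²S·CL ⇒ v = √(2L/(ρ·S·CL))
v = √(2 × 44300 / (1.08 × 16.5 × 1.04)) = √4781 = 69.1 m/s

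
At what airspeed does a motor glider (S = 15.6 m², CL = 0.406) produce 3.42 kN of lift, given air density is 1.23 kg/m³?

L = ½ρv²S·CL ⇒ v = √(2L/(ρ·S·CL))
v = √(2 × 3420 / (1.23 × 15.6 × 0.406)) = √878 = 29.6 m/s

v = 29.6 m/s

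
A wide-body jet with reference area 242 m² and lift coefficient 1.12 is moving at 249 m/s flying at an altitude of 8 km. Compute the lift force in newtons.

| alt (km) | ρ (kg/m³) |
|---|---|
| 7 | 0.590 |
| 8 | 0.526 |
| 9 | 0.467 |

At 8 km, from the table: ρ = 0.526 kg/m³.
L = ½ρv²S·CL = ½ × 0.526 × 249² × 242 × 1.12 = 4.42×10^6 N ≈ 4420 kN

L = 4.42×10^6 N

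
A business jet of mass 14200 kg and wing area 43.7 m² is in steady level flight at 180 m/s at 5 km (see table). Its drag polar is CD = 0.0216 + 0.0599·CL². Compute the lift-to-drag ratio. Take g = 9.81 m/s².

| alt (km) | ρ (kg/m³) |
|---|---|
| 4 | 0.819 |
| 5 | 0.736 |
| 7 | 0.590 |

L/D = 10.3

At 5 km, from the table: ρ = 0.736 kg/m³.
Weight W = mg = 14200 × 9.81 = 1.393×10^5 N; in level flight L = W.
Dynamic pressure q = 0.5 × 0.736 × 180² = 11920 Pa.
CL = 2W/(ρv²S) = 2×1.393×10^5/(0.736×180²×43.7) = 0.2674.
CD = 0.0216 + 0.0599 × 0.2674² = 0.02588.
L/D = CL/CD = 0.2674 / 0.02588 = 10.3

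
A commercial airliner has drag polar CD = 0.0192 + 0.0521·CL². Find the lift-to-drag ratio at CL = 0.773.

CD = 0.0192 + 0.0521 × 0.773² = 0.05033
L/D = CL/CD = 0.773 / 0.05033 = 15.4

L/D = 15.4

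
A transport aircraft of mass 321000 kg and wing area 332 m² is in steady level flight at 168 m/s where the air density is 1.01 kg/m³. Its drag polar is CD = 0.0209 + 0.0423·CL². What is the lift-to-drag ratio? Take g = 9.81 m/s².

L/D = 16.8

Level flight ⇒ L = W = m·g = 321000 × 9.81 = 3.149×10^6 N.
Dynamic pressure q = 0.5 × 1.01 × 168² = 14250 Pa.
Required CL = L/(qS) = 3.149×10^6/(14250·332) = 0.6655.
CD = 0.0209 + 0.0423 × 0.6655² = 0.03963.
L/D = CL/CD = 0.6655 / 0.03963 = 16.8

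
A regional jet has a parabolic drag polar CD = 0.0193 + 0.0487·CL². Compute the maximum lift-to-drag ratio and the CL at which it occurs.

(L/D)max = 16.3, at CL = 0.63

For CD = CD0 + K·CL², (L/D)max occurs at CL* = √(CD0/K) and equals 1/(2√(K·CD0)).
(L/D)max = 1/(2√(0.0487 × 0.0193)) = 1/(2 × 0.03066) = 16.3
CL* = √(0.0193/0.0487) = 0.63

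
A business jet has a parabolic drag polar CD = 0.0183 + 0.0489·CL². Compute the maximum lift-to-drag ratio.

(L/D)max = 16.7

For CD = CD0 + K·CL², (L/D)max occurs at CL* = √(CD0/K) and equals 1/(2√(K·CD0)).
(L/D)max = 1/(2√(0.0489 × 0.0183)) = 1/(2 × 0.02991) = 16.7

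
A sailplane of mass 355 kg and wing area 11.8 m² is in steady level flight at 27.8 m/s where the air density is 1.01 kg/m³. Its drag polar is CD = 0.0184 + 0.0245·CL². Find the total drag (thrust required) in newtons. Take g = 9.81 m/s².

D = 149 N

Weight W = mg = 355 × 9.81 = 3482.6 N; in level flight L = W.
q = ½ρv² = ½ × 1.01 × 27.8² = 390.3 Pa.
CL = 2W/(ρv²S) = 2×3482.6/(1.01×27.8²×11.8) = 0.7562.
CD = 0.0184 + 0.0245 × 0.7562² = 0.03241.
D = q·S·CD = 390.3 × 11.8 × 0.03241 = 149.3 N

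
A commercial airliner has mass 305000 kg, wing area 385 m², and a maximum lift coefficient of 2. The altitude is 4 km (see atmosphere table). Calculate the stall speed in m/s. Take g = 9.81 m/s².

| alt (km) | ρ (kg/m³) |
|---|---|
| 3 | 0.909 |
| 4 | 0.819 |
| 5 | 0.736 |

At 4 km, from the table: ρ = 0.819 kg/m³.
At stall, lift equals weight: L = W = m·g = 305000 × 9.81 = 2.992×10^6 N.
V_stall = √(2W/(ρ·S·CL,max)) = √(2 × 2.992×10^6 / (0.819 × 385 × 2))
V_stall = √9489 = 97.4 m/s

V_stall = 97.4 m/s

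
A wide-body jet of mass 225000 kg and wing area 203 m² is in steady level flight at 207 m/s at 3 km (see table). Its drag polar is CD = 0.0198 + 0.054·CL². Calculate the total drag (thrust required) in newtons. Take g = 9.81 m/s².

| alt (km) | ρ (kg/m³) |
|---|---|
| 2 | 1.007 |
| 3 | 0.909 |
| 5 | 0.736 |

At 3 km, from the table: ρ = 0.909 kg/m³.
Level flight ⇒ L = W = m·g = 225000 × 9.81 = 2.2072×10^6 N.
q = ½ρv² = ½ × 0.909 × 207² = 19470 Pa.
Required CL = L/(qS) = 2.2072×10^6/(19470·203) = 0.5583.
CD = 0.0198 + 0.054 × 0.5583² = 0.03663.
D = q·S·CD = 19470 × 203 × 0.03663 = 1.448×10^5 N

D = 1.45×10^5 N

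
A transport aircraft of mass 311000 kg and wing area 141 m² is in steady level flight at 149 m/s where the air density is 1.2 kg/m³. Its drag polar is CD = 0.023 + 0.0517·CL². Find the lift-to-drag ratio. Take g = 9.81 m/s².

Weight W = mg = 311000 × 9.81 = 3.0509×10^6 N; in level flight L = W.
q = ½ρv² = ½ × 1.2 × 149² = 13320 Pa.
CL = W/(q·S) = 3.0509×10^6 / (13320 × 141) = 1.624.
CD = 0.023 + 0.0517 × 1.624² = 0.1594.
L/D = CL/CD = 1.624 / 0.1594 = 10.2

L/D = 10.2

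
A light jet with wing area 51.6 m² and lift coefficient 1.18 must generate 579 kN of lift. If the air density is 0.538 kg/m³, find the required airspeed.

L = ½ρv²S·CL ⇒ v = √(2L/(ρ·S·CL))
v = √(2 × 5.79×10^5 / (0.538 × 51.6 × 1.18)) = √35350 = 188 m/s

v = 188 m/s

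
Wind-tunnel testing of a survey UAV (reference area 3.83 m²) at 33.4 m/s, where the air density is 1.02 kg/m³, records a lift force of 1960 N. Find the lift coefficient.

CL = 0.899

From L = ½ρv²S·CL, rearranging gives CL = 2L/(ρv²S).
CL = 2 × 1960 / (1.02 × 33.4² × 3.83) = 0.899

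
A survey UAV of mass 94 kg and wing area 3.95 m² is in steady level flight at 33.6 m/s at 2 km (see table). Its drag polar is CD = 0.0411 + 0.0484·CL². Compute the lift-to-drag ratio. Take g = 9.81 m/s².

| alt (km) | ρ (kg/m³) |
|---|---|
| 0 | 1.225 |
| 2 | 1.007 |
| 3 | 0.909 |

At 2 km, from the table: ρ = 1.007 kg/m³.
In steady level flight, lift balances weight: W = mg = 94 × 9.81 = 922.14 N.
Dynamic pressure q = 0.5 × 1.007 × 33.6² = 568.4 Pa.
CL = W/(q·S) = 922.14 / (568.4 × 3.95) = 0.4107.
CD = 0.0411 + 0.0484 × 0.4107² = 0.04926.
L/D = CL/CD = 0.4107 / 0.04926 = 8.34

L/D = 8.34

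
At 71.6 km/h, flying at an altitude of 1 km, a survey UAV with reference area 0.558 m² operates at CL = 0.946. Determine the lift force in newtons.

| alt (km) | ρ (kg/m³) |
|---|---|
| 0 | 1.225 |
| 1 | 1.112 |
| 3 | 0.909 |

L = 116 N

At 1 km, from the table: ρ = 1.112 kg/m³.
Convert speed: v = 71.6 km/h ÷ 3.6 = 19.89 m/s.
L = ½ρv²S·CL = ½ × 1.112 × 19.89² × 0.558 × 0.946 = 116 N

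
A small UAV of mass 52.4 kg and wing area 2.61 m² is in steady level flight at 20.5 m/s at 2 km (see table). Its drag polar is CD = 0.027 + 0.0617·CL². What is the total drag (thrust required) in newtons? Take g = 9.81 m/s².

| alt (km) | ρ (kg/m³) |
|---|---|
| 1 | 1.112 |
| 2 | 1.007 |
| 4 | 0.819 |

At 2 km, from the table: ρ = 1.007 kg/m³.
In steady level flight, lift balances weight: W = mg = 52.4 × 9.81 = 514.04 N.
q = ½ρv² = ½ × 1.007 × 20.5² = 211.6 Pa.
CL = 2W/(ρv²S) = 2×514.04/(1.007×20.5²×2.61) = 0.9308.
CD = 0.027 + 0.0617 × 0.9308² = 0.08046.
D = q·S·CD = 211.6 × 2.61 × 0.08046 = 44.43 N

D = 44.4 N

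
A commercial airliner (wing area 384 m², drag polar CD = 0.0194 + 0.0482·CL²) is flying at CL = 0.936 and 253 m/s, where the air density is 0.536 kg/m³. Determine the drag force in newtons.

D = 4.06×10^5 N

CD = 0.0194 + 0.0482 × 0.936² = 0.06163
D = ½ρv²S·CD = ½ × 0.536 × 253² × 384 × 0.06163 = 4.06×10^5 N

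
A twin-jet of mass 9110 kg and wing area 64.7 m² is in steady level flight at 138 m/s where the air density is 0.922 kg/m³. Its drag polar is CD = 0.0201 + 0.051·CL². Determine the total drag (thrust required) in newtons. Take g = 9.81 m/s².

D = 12100 N

Weight W = mg = 9110 × 9.81 = 89369 N; in level flight L = W.
q = ½ρv² = ½ × 0.922 × 138² = 8779 Pa.
CL = 2W/(ρv²S) = 2×89369/(0.922×138²×64.7) = 0.1573.
CD = 0.0201 + 0.051 × 0.1573² = 0.02136.
D = q·S·CD = 8779 × 64.7 × 0.02136 = 12130 N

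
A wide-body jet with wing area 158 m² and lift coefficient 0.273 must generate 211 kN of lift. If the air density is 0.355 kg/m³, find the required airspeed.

v = 166 m/s

L = ½ρv²S·CL ⇒ v = √(2L/(ρ·S·CL))
v = √(2 × 2.11×10^5 / (0.355 × 158 × 0.273)) = √27560 = 166 m/s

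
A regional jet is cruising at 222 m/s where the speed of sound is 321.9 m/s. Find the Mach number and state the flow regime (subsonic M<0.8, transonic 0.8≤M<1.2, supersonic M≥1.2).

M = 0.69 (subsonic)

M = v/a = 222 / 321.9 = 0.69
M = 0.69 → subsonic.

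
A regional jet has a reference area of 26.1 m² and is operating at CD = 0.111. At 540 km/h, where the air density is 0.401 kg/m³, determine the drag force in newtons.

D = 13100 N

Convert speed: v = 540 km/h ÷ 3.6 = 150 m/s.
Dynamic pressure q = ½ρv² = ½ × 0.401 × 150² = 4511 Pa.
D = q·S·CD = 4511 × 26.1 × 0.111 = 13100 N ≈ 13.1 kN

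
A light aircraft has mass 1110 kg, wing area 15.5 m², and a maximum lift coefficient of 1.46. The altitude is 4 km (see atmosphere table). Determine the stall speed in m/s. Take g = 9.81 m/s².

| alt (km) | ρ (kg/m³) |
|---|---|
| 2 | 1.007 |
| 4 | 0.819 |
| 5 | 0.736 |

At 4 km, from the table: ρ = 0.819 kg/m³.
Weight W = mg = 1110 × 9.81 = 10890 N.
From L = ½ρV²S·CL,max = W: V_stall = √(2W/(ρSCL,max)) = √(2·10890/(0.819·15.5·1.46))
V_stall = √1175 = 34.3 m/s

V_stall = 34.3 m/s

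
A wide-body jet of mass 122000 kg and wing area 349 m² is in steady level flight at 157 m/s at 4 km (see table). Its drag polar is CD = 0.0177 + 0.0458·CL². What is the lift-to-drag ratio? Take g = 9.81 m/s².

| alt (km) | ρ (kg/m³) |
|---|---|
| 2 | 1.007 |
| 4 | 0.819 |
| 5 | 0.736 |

L/D = 14.8

At 4 km, from the table: ρ = 0.819 kg/m³.
In steady level flight, lift balances weight: W = mg = 122000 × 9.81 = 1.1968×10^6 N.
q = ½ρv² = ½ × 0.819 × 157² = 10090 Pa.
CL = W/(q·S) = 1.1968×10^6 / (10090 × 349) = 0.3397.
CD = 0.0177 + 0.0458 × 0.3397² = 0.02299.
L/D = CL/CD = 0.3397 / 0.02299 = 14.8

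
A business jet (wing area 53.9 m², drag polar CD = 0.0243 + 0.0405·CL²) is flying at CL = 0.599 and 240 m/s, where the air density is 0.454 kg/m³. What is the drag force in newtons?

CD = 0.0243 + 0.0405 × 0.599² = 0.03883
D = ½ρv²S·CD = ½ × 0.454 × 240² × 53.9 × 0.03883 = 27400 N

D = 27400 N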